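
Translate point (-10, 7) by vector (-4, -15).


Translation: (x+dx, y+dy) = (-10+-4, 7+-15) = (-14, -8)

(-14, -8)


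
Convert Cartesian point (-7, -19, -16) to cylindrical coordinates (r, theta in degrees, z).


r = sqrt((-7)^2 + (-19)^2) = 20.2485
theta = atan2(-19, -7) = 249.7751 deg
z = -16

r = 20.2485, theta = 249.7751 deg, z = -16


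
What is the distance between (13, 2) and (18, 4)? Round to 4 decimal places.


d = sqrt((18-13)^2 + (4-2)^2) = 5.3852

5.3852


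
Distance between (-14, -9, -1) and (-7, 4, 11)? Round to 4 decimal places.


d = sqrt((-7--14)^2 + (4--9)^2 + (11--1)^2) = 19.0263

19.0263


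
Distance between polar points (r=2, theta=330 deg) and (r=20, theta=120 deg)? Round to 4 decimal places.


d = sqrt(r1^2 + r2^2 - 2*r1*r2*cos(t2-t1))
d = sqrt(2^2 + 20^2 - 2*2*20*cos(120-330)) = 21.755

21.755


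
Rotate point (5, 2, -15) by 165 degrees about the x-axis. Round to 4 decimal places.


x' = 5
y' = 2*cos(165) - -15*sin(165) = 1.9504
z' = 2*sin(165) + -15*cos(165) = 15.0065

(5, 1.9504, 15.0065)


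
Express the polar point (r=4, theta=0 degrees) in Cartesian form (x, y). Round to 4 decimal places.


x = 4 * cos(0) = 4
y = 4 * sin(0) = 0

(4, 0)


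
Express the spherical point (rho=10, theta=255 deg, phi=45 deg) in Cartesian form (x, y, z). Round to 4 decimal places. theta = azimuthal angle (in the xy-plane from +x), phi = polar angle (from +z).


x = 10 * sin(45) * cos(255) = -1.8301
y = 10 * sin(45) * sin(255) = -6.8301
z = 10 * cos(45) = 7.0711

(-1.8301, -6.8301, 7.0711)


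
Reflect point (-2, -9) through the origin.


Reflection through origin: (x, y) -> (-x, -y)
(-2, -9) -> (2, 9)

(2, 9)


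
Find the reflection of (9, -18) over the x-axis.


Reflection across x-axis: (x, y) -> (x, -y)
(9, -18) -> (9, 18)

(9, 18)


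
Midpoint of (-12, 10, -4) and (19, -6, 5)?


Midpoint = ((-12+19)/2, (10+-6)/2, (-4+5)/2) = (3.5, 2, 0.5)

(3.5, 2, 0.5)


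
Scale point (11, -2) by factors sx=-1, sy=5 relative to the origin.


Scaling: (x*sx, y*sy) = (11*-1, -2*5) = (-11, -10)

(-11, -10)


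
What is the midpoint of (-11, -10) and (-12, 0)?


Midpoint = ((-11+-12)/2, (-10+0)/2) = (-11.5, -5)

(-11.5, -5)


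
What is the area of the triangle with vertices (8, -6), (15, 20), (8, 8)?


Area = |x1(y2-y3) + x2(y3-y1) + x3(y1-y2)| / 2
= |8*(20-8) + 15*(8--6) + 8*(-6-20)| / 2
= 49

49


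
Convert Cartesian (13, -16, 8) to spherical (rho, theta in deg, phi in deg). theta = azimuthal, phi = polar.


rho = sqrt(13^2 + (-16)^2 + 8^2) = 22.1133
theta = atan2(-16, 13) = 309.0939 deg
phi = acos(8/22.1133) = 68.7909 deg

rho = 22.1133, theta = 309.0939 deg, phi = 68.7909 deg


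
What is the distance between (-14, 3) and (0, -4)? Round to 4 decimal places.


d = sqrt((0--14)^2 + (-4-3)^2) = 15.6525

15.6525


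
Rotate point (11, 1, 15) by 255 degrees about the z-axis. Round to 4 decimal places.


x' = 11*cos(255) - 1*sin(255) = -1.8811
y' = 11*sin(255) + 1*cos(255) = -10.884
z' = 15

(-1.8811, -10.884, 15)


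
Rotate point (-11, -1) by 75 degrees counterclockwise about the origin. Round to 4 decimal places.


x' = -11*cos(75) - -1*sin(75) = -1.8811
y' = -11*sin(75) + -1*cos(75) = -10.884

(-1.8811, -10.884)


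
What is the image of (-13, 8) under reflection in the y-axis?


Reflection across y-axis: (x, y) -> (-x, y)
(-13, 8) -> (13, 8)

(13, 8)


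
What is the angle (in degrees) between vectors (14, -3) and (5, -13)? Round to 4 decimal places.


dot = 14*5 + -3*-13 = 109
|u| = 14.3178, |v| = 13.9284
cos(angle) = 0.5466
angle = 56.8677 degrees

56.8677 degrees


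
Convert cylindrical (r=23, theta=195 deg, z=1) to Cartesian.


x = 23 * cos(195) = -22.2163
y = 23 * sin(195) = -5.9528
z = 1

(-22.2163, -5.9528, 1)


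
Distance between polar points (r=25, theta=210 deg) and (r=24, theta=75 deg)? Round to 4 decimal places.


d = sqrt(r1^2 + r2^2 - 2*r1*r2*cos(t2-t1))
d = sqrt(25^2 + 24^2 - 2*25*24*cos(75-210)) = 45.2717

45.2717


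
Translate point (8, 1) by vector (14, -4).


Translation: (x+dx, y+dy) = (8+14, 1+-4) = (22, -3)

(22, -3)


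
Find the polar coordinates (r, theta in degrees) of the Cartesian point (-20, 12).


r = sqrt((-20)^2 + 12^2) = 23.3238
theta = atan2(12, -20) = 149.0362 degrees

r = 23.3238, theta = 149.0362 degrees


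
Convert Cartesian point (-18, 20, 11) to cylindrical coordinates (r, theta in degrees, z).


r = sqrt((-18)^2 + 20^2) = 26.9072
theta = atan2(20, -18) = 131.9872 deg
z = 11

r = 26.9072, theta = 131.9872 deg, z = 11


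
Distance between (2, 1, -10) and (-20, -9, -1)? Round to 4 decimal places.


d = sqrt((-20-2)^2 + (-9-1)^2 + (-1--10)^2) = 25.7876

25.7876


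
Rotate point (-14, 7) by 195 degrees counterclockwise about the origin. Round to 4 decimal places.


x' = -14*cos(195) - 7*sin(195) = 15.3347
y' = -14*sin(195) + 7*cos(195) = -3.138

(15.3347, -3.138)


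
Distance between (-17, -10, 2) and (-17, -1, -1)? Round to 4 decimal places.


d = sqrt((-17--17)^2 + (-1--10)^2 + (-1-2)^2) = 9.4868

9.4868


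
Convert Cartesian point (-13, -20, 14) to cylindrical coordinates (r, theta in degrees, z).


r = sqrt((-13)^2 + (-20)^2) = 23.8537
theta = atan2(-20, -13) = 236.9761 deg
z = 14

r = 23.8537, theta = 236.9761 deg, z = 14


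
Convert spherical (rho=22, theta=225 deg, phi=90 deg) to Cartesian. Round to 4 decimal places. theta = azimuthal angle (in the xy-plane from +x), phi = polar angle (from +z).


x = 22 * sin(90) * cos(225) = -15.5563
y = 22 * sin(90) * sin(225) = -15.5563
z = 22 * cos(90) = 0

(-15.5563, -15.5563, 0)


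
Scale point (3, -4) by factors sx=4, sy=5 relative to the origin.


Scaling: (x*sx, y*sy) = (3*4, -4*5) = (12, -20)

(12, -20)


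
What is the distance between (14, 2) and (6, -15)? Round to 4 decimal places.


d = sqrt((6-14)^2 + (-15-2)^2) = 18.7883

18.7883


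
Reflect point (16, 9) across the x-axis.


Reflection across x-axis: (x, y) -> (x, -y)
(16, 9) -> (16, -9)

(16, -9)


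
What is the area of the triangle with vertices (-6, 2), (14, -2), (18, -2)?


Area = |x1(y2-y3) + x2(y3-y1) + x3(y1-y2)| / 2
= |-6*(-2--2) + 14*(-2-2) + 18*(2--2)| / 2
= 8

8


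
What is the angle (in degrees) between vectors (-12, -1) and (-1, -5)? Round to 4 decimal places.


dot = -12*-1 + -1*-5 = 17
|u| = 12.0416, |v| = 5.099
cos(angle) = 0.2769
angle = 73.9264 degrees

73.9264 degrees


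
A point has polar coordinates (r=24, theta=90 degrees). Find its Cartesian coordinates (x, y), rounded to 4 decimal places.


x = 24 * cos(90) = 0
y = 24 * sin(90) = 24

(0, 24)


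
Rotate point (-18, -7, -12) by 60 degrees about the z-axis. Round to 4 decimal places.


x' = -18*cos(60) - -7*sin(60) = -2.9378
y' = -18*sin(60) + -7*cos(60) = -19.0885
z' = -12

(-2.9378, -19.0885, -12)


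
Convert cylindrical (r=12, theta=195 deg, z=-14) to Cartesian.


x = 12 * cos(195) = -11.5911
y = 12 * sin(195) = -3.1058
z = -14

(-11.5911, -3.1058, -14)


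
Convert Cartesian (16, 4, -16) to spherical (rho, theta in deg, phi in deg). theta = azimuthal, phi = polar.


rho = sqrt(16^2 + 4^2 + (-16)^2) = 22.9783
theta = atan2(4, 16) = 14.0362 deg
phi = acos(-16/22.9783) = 134.1317 deg

rho = 22.9783, theta = 14.0362 deg, phi = 134.1317 deg


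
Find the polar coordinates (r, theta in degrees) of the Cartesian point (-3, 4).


r = sqrt((-3)^2 + 4^2) = 5
theta = atan2(4, -3) = 126.8699 degrees

r = 5, theta = 126.8699 degrees


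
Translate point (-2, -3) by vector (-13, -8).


Translation: (x+dx, y+dy) = (-2+-13, -3+-8) = (-15, -11)

(-15, -11)


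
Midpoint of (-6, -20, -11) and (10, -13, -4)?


Midpoint = ((-6+10)/2, (-20+-13)/2, (-11+-4)/2) = (2, -16.5, -7.5)

(2, -16.5, -7.5)


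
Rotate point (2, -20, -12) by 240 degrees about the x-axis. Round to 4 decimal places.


x' = 2
y' = -20*cos(240) - -12*sin(240) = -0.3923
z' = -20*sin(240) + -12*cos(240) = 23.3205

(2, -0.3923, 23.3205)


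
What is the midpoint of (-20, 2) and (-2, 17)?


Midpoint = ((-20+-2)/2, (2+17)/2) = (-11, 9.5)

(-11, 9.5)


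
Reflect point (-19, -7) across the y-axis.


Reflection across y-axis: (x, y) -> (-x, y)
(-19, -7) -> (19, -7)

(19, -7)


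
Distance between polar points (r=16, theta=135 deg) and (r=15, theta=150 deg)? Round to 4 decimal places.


d = sqrt(r1^2 + r2^2 - 2*r1*r2*cos(t2-t1))
d = sqrt(16^2 + 15^2 - 2*16*15*cos(150-135)) = 4.166

4.166


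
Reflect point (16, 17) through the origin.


Reflection through origin: (x, y) -> (-x, -y)
(16, 17) -> (-16, -17)

(-16, -17)


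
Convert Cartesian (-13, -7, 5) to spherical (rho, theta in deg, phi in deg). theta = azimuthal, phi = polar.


rho = sqrt((-13)^2 + (-7)^2 + 5^2) = 15.5885
theta = atan2(-7, -13) = 208.3008 deg
phi = acos(5/15.5885) = 71.2917 deg

rho = 15.5885, theta = 208.3008 deg, phi = 71.2917 deg


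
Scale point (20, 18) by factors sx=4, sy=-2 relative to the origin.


Scaling: (x*sx, y*sy) = (20*4, 18*-2) = (80, -36)

(80, -36)


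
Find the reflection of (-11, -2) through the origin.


Reflection through origin: (x, y) -> (-x, -y)
(-11, -2) -> (11, 2)

(11, 2)


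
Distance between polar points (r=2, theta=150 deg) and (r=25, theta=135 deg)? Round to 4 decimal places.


d = sqrt(r1^2 + r2^2 - 2*r1*r2*cos(t2-t1))
d = sqrt(2^2 + 25^2 - 2*2*25*cos(135-150)) = 23.074

23.074


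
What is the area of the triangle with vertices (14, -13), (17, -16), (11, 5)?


Area = |x1(y2-y3) + x2(y3-y1) + x3(y1-y2)| / 2
= |14*(-16-5) + 17*(5--13) + 11*(-13--16)| / 2
= 22.5

22.5


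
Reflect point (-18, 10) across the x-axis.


Reflection across x-axis: (x, y) -> (x, -y)
(-18, 10) -> (-18, -10)

(-18, -10)


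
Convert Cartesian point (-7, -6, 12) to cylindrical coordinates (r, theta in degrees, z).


r = sqrt((-7)^2 + (-6)^2) = 9.2195
theta = atan2(-6, -7) = 220.6013 deg
z = 12

r = 9.2195, theta = 220.6013 deg, z = 12


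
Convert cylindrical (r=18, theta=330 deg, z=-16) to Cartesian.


x = 18 * cos(330) = 15.5885
y = 18 * sin(330) = -9
z = -16

(15.5885, -9, -16)


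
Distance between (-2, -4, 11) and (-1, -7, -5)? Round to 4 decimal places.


d = sqrt((-1--2)^2 + (-7--4)^2 + (-5-11)^2) = 16.3095

16.3095


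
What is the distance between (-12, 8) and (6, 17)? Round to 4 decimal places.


d = sqrt((6--12)^2 + (17-8)^2) = 20.1246

20.1246


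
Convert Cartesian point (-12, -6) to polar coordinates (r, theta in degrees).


r = sqrt((-12)^2 + (-6)^2) = 13.4164
theta = atan2(-6, -12) = 206.5651 degrees

r = 13.4164, theta = 206.5651 degrees


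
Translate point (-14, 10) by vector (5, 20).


Translation: (x+dx, y+dy) = (-14+5, 10+20) = (-9, 30)

(-9, 30)


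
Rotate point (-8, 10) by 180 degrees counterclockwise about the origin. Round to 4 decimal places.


x' = -8*cos(180) - 10*sin(180) = 8
y' = -8*sin(180) + 10*cos(180) = -10

(8, -10)


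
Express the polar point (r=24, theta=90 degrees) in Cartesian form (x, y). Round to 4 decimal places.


x = 24 * cos(90) = 0
y = 24 * sin(90) = 24

(0, 24)


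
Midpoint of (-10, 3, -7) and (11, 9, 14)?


Midpoint = ((-10+11)/2, (3+9)/2, (-7+14)/2) = (0.5, 6, 3.5)

(0.5, 6, 3.5)


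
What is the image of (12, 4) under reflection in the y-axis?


Reflection across y-axis: (x, y) -> (-x, y)
(12, 4) -> (-12, 4)

(-12, 4)


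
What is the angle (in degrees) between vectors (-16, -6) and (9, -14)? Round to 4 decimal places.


dot = -16*9 + -6*-14 = -60
|u| = 17.088, |v| = 16.6433
cos(angle) = -0.211
angle = 102.1792 degrees

102.1792 degrees


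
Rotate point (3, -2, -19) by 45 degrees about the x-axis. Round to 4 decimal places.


x' = 3
y' = -2*cos(45) - -19*sin(45) = 12.0208
z' = -2*sin(45) + -19*cos(45) = -14.8492

(3, 12.0208, -14.8492)


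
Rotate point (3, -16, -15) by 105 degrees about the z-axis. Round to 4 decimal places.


x' = 3*cos(105) - -16*sin(105) = 14.6784
y' = 3*sin(105) + -16*cos(105) = 7.0389
z' = -15

(14.6784, 7.0389, -15)


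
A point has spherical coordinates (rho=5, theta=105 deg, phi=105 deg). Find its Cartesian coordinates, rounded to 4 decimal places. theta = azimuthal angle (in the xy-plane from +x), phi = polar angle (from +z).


x = 5 * sin(105) * cos(105) = -1.25
y = 5 * sin(105) * sin(105) = 4.6651
z = 5 * cos(105) = -1.2941

(-1.25, 4.6651, -1.2941)


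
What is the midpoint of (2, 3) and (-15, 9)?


Midpoint = ((2+-15)/2, (3+9)/2) = (-6.5, 6)

(-6.5, 6)


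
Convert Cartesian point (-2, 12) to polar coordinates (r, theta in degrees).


r = sqrt((-2)^2 + 12^2) = 12.1655
theta = atan2(12, -2) = 99.4623 degrees

r = 12.1655, theta = 99.4623 degrees


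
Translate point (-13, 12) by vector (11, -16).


Translation: (x+dx, y+dy) = (-13+11, 12+-16) = (-2, -4)

(-2, -4)


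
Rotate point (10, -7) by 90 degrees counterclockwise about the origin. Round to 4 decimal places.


x' = 10*cos(90) - -7*sin(90) = 7
y' = 10*sin(90) + -7*cos(90) = 10

(7, 10)


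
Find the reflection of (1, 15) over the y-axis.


Reflection across y-axis: (x, y) -> (-x, y)
(1, 15) -> (-1, 15)

(-1, 15)


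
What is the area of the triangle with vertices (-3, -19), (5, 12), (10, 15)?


Area = |x1(y2-y3) + x2(y3-y1) + x3(y1-y2)| / 2
= |-3*(12-15) + 5*(15--19) + 10*(-19-12)| / 2
= 65.5

65.5


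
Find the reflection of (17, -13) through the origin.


Reflection through origin: (x, y) -> (-x, -y)
(17, -13) -> (-17, 13)

(-17, 13)


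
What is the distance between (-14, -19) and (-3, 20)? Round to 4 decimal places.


d = sqrt((-3--14)^2 + (20--19)^2) = 40.5216

40.5216


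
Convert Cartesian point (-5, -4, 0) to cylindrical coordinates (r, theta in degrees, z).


r = sqrt((-5)^2 + (-4)^2) = 6.4031
theta = atan2(-4, -5) = 218.6598 deg
z = 0

r = 6.4031, theta = 218.6598 deg, z = 0


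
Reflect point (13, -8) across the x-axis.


Reflection across x-axis: (x, y) -> (x, -y)
(13, -8) -> (13, 8)

(13, 8)


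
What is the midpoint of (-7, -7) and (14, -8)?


Midpoint = ((-7+14)/2, (-7+-8)/2) = (3.5, -7.5)

(3.5, -7.5)


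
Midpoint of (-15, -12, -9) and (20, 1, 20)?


Midpoint = ((-15+20)/2, (-12+1)/2, (-9+20)/2) = (2.5, -5.5, 5.5)

(2.5, -5.5, 5.5)


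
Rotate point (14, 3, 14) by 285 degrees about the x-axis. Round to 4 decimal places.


x' = 14
y' = 3*cos(285) - 14*sin(285) = 14.2994
z' = 3*sin(285) + 14*cos(285) = 0.7257

(14, 14.2994, 0.7257)


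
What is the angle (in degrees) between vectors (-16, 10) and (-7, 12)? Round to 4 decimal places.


dot = -16*-7 + 10*12 = 232
|u| = 18.868, |v| = 13.8924
cos(angle) = 0.8851
angle = 27.7382 degrees

27.7382 degrees


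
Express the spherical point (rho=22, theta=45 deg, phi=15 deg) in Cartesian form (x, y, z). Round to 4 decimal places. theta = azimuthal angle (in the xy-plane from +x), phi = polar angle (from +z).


x = 22 * sin(15) * cos(45) = 4.0263
y = 22 * sin(15) * sin(45) = 4.0263
z = 22 * cos(15) = 21.2504

(4.0263, 4.0263, 21.2504)


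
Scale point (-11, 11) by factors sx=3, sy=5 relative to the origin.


Scaling: (x*sx, y*sy) = (-11*3, 11*5) = (-33, 55)

(-33, 55)


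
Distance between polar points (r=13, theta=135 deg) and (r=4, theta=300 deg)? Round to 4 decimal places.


d = sqrt(r1^2 + r2^2 - 2*r1*r2*cos(t2-t1))
d = sqrt(13^2 + 4^2 - 2*13*4*cos(300-135)) = 16.8955

16.8955


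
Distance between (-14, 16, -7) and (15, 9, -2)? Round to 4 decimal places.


d = sqrt((15--14)^2 + (9-16)^2 + (-2--7)^2) = 30.249

30.249


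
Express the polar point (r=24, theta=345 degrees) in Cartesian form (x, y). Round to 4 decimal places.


x = 24 * cos(345) = 23.1822
y = 24 * sin(345) = -6.2117

(23.1822, -6.2117)


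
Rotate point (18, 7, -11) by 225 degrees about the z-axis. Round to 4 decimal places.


x' = 18*cos(225) - 7*sin(225) = -7.7782
y' = 18*sin(225) + 7*cos(225) = -17.6777
z' = -11

(-7.7782, -17.6777, -11)


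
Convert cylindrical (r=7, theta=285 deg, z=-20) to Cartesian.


x = 7 * cos(285) = 1.8117
y = 7 * sin(285) = -6.7615
z = -20

(1.8117, -6.7615, -20)


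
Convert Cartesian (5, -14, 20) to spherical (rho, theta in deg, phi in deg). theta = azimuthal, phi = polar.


rho = sqrt(5^2 + (-14)^2 + 20^2) = 24.9199
theta = atan2(-14, 5) = 289.6538 deg
phi = acos(20/24.9199) = 36.6235 deg

rho = 24.9199, theta = 289.6538 deg, phi = 36.6235 deg


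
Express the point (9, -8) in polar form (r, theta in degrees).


r = sqrt(9^2 + (-8)^2) = 12.0416
theta = atan2(-8, 9) = 318.3665 degrees

r = 12.0416, theta = 318.3665 degrees


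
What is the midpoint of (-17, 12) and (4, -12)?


Midpoint = ((-17+4)/2, (12+-12)/2) = (-6.5, 0)

(-6.5, 0)


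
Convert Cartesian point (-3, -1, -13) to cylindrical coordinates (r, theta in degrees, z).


r = sqrt((-3)^2 + (-1)^2) = 3.1623
theta = atan2(-1, -3) = 198.4349 deg
z = -13

r = 3.1623, theta = 198.4349 deg, z = -13


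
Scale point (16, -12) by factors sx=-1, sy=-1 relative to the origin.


Scaling: (x*sx, y*sy) = (16*-1, -12*-1) = (-16, 12)

(-16, 12)


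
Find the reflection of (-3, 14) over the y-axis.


Reflection across y-axis: (x, y) -> (-x, y)
(-3, 14) -> (3, 14)

(3, 14)


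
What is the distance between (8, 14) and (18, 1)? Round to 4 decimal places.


d = sqrt((18-8)^2 + (1-14)^2) = 16.4012

16.4012


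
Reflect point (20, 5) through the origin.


Reflection through origin: (x, y) -> (-x, -y)
(20, 5) -> (-20, -5)

(-20, -5)


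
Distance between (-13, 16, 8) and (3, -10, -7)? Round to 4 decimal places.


d = sqrt((3--13)^2 + (-10-16)^2 + (-7-8)^2) = 34.0147

34.0147


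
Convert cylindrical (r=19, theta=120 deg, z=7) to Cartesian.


x = 19 * cos(120) = -9.5
y = 19 * sin(120) = 16.4545
z = 7

(-9.5, 16.4545, 7)


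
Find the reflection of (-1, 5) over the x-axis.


Reflection across x-axis: (x, y) -> (x, -y)
(-1, 5) -> (-1, -5)

(-1, -5)


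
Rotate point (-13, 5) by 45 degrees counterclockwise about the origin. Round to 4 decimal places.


x' = -13*cos(45) - 5*sin(45) = -12.7279
y' = -13*sin(45) + 5*cos(45) = -5.6569

(-12.7279, -5.6569)


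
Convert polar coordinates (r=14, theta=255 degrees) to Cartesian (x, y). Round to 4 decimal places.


x = 14 * cos(255) = -3.6235
y = 14 * sin(255) = -13.523

(-3.6235, -13.523)


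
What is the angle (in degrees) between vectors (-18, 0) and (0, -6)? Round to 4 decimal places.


dot = -18*0 + 0*-6 = 0
|u| = 18, |v| = 6
cos(angle) = 0
angle = 90 degrees

90 degrees


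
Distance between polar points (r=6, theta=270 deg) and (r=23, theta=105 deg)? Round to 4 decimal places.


d = sqrt(r1^2 + r2^2 - 2*r1*r2*cos(t2-t1))
d = sqrt(6^2 + 23^2 - 2*6*23*cos(105-270)) = 28.8374

28.8374


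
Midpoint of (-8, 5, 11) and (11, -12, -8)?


Midpoint = ((-8+11)/2, (5+-12)/2, (11+-8)/2) = (1.5, -3.5, 1.5)

(1.5, -3.5, 1.5)


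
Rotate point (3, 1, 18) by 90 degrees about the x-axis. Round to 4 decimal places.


x' = 3
y' = 1*cos(90) - 18*sin(90) = -18
z' = 1*sin(90) + 18*cos(90) = 1

(3, -18, 1)


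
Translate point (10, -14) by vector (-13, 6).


Translation: (x+dx, y+dy) = (10+-13, -14+6) = (-3, -8)

(-3, -8)


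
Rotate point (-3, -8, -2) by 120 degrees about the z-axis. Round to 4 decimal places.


x' = -3*cos(120) - -8*sin(120) = 8.4282
y' = -3*sin(120) + -8*cos(120) = 1.4019
z' = -2

(8.4282, 1.4019, -2)


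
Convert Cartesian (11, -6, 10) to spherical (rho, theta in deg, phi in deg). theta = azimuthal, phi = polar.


rho = sqrt(11^2 + (-6)^2 + 10^2) = 16.0312
theta = atan2(-6, 11) = 331.3895 deg
phi = acos(10/16.0312) = 51.4071 deg

rho = 16.0312, theta = 331.3895 deg, phi = 51.4071 deg


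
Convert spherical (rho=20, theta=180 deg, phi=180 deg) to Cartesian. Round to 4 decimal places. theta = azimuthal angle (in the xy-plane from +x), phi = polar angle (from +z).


x = 20 * sin(180) * cos(180) = 0
y = 20 * sin(180) * sin(180) = 0
z = 20 * cos(180) = -20

(0, 0, -20)


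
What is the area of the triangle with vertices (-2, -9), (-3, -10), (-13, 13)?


Area = |x1(y2-y3) + x2(y3-y1) + x3(y1-y2)| / 2
= |-2*(-10-13) + -3*(13--9) + -13*(-9--10)| / 2
= 16.5

16.5


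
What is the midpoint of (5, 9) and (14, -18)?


Midpoint = ((5+14)/2, (9+-18)/2) = (9.5, -4.5)

(9.5, -4.5)


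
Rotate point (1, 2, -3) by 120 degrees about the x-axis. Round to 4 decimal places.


x' = 1
y' = 2*cos(120) - -3*sin(120) = 1.5981
z' = 2*sin(120) + -3*cos(120) = 3.2321

(1, 1.5981, 3.2321)


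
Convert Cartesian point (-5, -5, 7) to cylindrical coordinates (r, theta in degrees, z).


r = sqrt((-5)^2 + (-5)^2) = 7.0711
theta = atan2(-5, -5) = 225 deg
z = 7

r = 7.0711, theta = 225 deg, z = 7


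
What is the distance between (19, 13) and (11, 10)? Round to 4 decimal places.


d = sqrt((11-19)^2 + (10-13)^2) = 8.544

8.544


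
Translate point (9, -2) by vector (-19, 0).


Translation: (x+dx, y+dy) = (9+-19, -2+0) = (-10, -2)

(-10, -2)


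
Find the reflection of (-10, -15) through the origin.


Reflection through origin: (x, y) -> (-x, -y)
(-10, -15) -> (10, 15)

(10, 15)


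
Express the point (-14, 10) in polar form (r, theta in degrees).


r = sqrt((-14)^2 + 10^2) = 17.2047
theta = atan2(10, -14) = 144.4623 degrees

r = 17.2047, theta = 144.4623 degrees


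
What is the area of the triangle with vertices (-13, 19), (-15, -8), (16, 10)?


Area = |x1(y2-y3) + x2(y3-y1) + x3(y1-y2)| / 2
= |-13*(-8-10) + -15*(10-19) + 16*(19--8)| / 2
= 400.5

400.5


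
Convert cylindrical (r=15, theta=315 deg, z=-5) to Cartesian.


x = 15 * cos(315) = 10.6066
y = 15 * sin(315) = -10.6066
z = -5

(10.6066, -10.6066, -5)


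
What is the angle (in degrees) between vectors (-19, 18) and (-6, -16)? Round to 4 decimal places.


dot = -19*-6 + 18*-16 = -174
|u| = 26.1725, |v| = 17.088
cos(angle) = -0.3891
angle = 112.8958 degrees

112.8958 degrees


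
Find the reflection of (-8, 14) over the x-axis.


Reflection across x-axis: (x, y) -> (x, -y)
(-8, 14) -> (-8, -14)

(-8, -14)


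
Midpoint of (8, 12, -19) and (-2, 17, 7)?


Midpoint = ((8+-2)/2, (12+17)/2, (-19+7)/2) = (3, 14.5, -6)

(3, 14.5, -6)


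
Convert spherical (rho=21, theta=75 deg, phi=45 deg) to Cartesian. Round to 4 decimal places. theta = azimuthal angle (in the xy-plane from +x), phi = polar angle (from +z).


x = 21 * sin(45) * cos(75) = 3.8433
y = 21 * sin(45) * sin(75) = 14.3433
z = 21 * cos(45) = 14.8492

(3.8433, 14.3433, 14.8492)


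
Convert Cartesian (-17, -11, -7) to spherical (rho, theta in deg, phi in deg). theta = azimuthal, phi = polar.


rho = sqrt((-17)^2 + (-11)^2 + (-7)^2) = 21.4243
theta = atan2(-11, -17) = 212.9052 deg
phi = acos(-7/21.4243) = 109.0705 deg

rho = 21.4243, theta = 212.9052 deg, phi = 109.0705 deg


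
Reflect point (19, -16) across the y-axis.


Reflection across y-axis: (x, y) -> (-x, y)
(19, -16) -> (-19, -16)

(-19, -16)


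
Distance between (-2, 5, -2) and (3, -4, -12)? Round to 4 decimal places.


d = sqrt((3--2)^2 + (-4-5)^2 + (-12--2)^2) = 14.3527

14.3527


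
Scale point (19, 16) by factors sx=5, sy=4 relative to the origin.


Scaling: (x*sx, y*sy) = (19*5, 16*4) = (95, 64)

(95, 64)


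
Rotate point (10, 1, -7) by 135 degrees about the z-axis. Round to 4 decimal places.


x' = 10*cos(135) - 1*sin(135) = -7.7782
y' = 10*sin(135) + 1*cos(135) = 6.364
z' = -7

(-7.7782, 6.364, -7)


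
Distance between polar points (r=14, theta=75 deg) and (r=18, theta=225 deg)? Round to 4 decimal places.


d = sqrt(r1^2 + r2^2 - 2*r1*r2*cos(t2-t1))
d = sqrt(14^2 + 18^2 - 2*14*18*cos(225-75)) = 30.927

30.927


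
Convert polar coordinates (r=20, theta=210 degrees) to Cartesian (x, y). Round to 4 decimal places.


x = 20 * cos(210) = -17.3205
y = 20 * sin(210) = -10

(-17.3205, -10)


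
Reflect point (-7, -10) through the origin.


Reflection through origin: (x, y) -> (-x, -y)
(-7, -10) -> (7, 10)

(7, 10)


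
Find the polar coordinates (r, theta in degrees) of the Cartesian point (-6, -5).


r = sqrt((-6)^2 + (-5)^2) = 7.8102
theta = atan2(-5, -6) = 219.8056 degrees

r = 7.8102, theta = 219.8056 degrees


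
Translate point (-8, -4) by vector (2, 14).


Translation: (x+dx, y+dy) = (-8+2, -4+14) = (-6, 10)

(-6, 10)


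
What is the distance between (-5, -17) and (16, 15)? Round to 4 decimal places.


d = sqrt((16--5)^2 + (15--17)^2) = 38.2753

38.2753


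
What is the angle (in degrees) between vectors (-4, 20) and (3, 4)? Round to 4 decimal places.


dot = -4*3 + 20*4 = 68
|u| = 20.3961, |v| = 5
cos(angle) = 0.6668
angle = 48.1798 degrees

48.1798 degrees


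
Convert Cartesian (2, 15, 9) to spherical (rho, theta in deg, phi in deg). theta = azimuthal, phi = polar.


rho = sqrt(2^2 + 15^2 + 9^2) = 17.6068
theta = atan2(15, 2) = 82.4054 deg
phi = acos(9/17.6068) = 59.2585 deg

rho = 17.6068, theta = 82.4054 deg, phi = 59.2585 deg


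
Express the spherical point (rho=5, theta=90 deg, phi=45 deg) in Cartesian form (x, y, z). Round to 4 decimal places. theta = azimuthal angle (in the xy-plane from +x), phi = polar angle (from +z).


x = 5 * sin(45) * cos(90) = 0
y = 5 * sin(45) * sin(90) = 3.5355
z = 5 * cos(45) = 3.5355

(0, 3.5355, 3.5355)


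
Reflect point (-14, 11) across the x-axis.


Reflection across x-axis: (x, y) -> (x, -y)
(-14, 11) -> (-14, -11)

(-14, -11)


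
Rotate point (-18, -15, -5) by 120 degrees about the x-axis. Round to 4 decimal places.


x' = -18
y' = -15*cos(120) - -5*sin(120) = 11.8301
z' = -15*sin(120) + -5*cos(120) = -10.4904

(-18, 11.8301, -10.4904)


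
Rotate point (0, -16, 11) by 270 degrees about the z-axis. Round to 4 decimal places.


x' = 0*cos(270) - -16*sin(270) = -16
y' = 0*sin(270) + -16*cos(270) = 0
z' = 11

(-16, 0, 11)


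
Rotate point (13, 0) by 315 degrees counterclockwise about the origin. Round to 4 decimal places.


x' = 13*cos(315) - 0*sin(315) = 9.1924
y' = 13*sin(315) + 0*cos(315) = -9.1924

(9.1924, -9.1924)


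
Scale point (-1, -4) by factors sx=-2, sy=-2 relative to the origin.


Scaling: (x*sx, y*sy) = (-1*-2, -4*-2) = (2, 8)

(2, 8)


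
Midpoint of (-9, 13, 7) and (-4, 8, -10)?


Midpoint = ((-9+-4)/2, (13+8)/2, (7+-10)/2) = (-6.5, 10.5, -1.5)

(-6.5, 10.5, -1.5)


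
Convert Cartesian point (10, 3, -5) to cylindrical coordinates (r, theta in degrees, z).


r = sqrt(10^2 + 3^2) = 10.4403
theta = atan2(3, 10) = 16.6992 deg
z = -5

r = 10.4403, theta = 16.6992 deg, z = -5


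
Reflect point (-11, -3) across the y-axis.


Reflection across y-axis: (x, y) -> (-x, y)
(-11, -3) -> (11, -3)

(11, -3)


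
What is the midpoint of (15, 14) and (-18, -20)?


Midpoint = ((15+-18)/2, (14+-20)/2) = (-1.5, -3)

(-1.5, -3)


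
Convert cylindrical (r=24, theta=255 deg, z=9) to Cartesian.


x = 24 * cos(255) = -6.2117
y = 24 * sin(255) = -23.1822
z = 9

(-6.2117, -23.1822, 9)


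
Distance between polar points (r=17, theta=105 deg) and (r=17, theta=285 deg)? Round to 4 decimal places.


d = sqrt(r1^2 + r2^2 - 2*r1*r2*cos(t2-t1))
d = sqrt(17^2 + 17^2 - 2*17*17*cos(285-105)) = 34

34


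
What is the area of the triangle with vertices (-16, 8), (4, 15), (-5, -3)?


Area = |x1(y2-y3) + x2(y3-y1) + x3(y1-y2)| / 2
= |-16*(15--3) + 4*(-3-8) + -5*(8-15)| / 2
= 148.5

148.5


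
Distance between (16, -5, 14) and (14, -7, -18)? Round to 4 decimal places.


d = sqrt((14-16)^2 + (-7--5)^2 + (-18-14)^2) = 32.1248

32.1248


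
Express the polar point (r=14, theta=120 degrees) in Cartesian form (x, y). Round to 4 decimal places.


x = 14 * cos(120) = -7
y = 14 * sin(120) = 12.1244

(-7, 12.1244)


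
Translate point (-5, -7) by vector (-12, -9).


Translation: (x+dx, y+dy) = (-5+-12, -7+-9) = (-17, -16)

(-17, -16)


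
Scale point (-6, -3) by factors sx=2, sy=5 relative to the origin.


Scaling: (x*sx, y*sy) = (-6*2, -3*5) = (-12, -15)

(-12, -15)


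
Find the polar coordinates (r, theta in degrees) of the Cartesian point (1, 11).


r = sqrt(1^2 + 11^2) = 11.0454
theta = atan2(11, 1) = 84.8056 degrees

r = 11.0454, theta = 84.8056 degrees


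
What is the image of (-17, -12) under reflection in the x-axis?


Reflection across x-axis: (x, y) -> (x, -y)
(-17, -12) -> (-17, 12)

(-17, 12)


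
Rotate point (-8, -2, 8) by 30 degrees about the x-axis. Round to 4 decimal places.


x' = -8
y' = -2*cos(30) - 8*sin(30) = -5.7321
z' = -2*sin(30) + 8*cos(30) = 5.9282

(-8, -5.7321, 5.9282)


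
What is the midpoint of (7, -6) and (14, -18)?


Midpoint = ((7+14)/2, (-6+-18)/2) = (10.5, -12)

(10.5, -12)


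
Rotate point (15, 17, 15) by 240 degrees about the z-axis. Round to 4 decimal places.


x' = 15*cos(240) - 17*sin(240) = 7.2224
y' = 15*sin(240) + 17*cos(240) = -21.4904
z' = 15

(7.2224, -21.4904, 15)


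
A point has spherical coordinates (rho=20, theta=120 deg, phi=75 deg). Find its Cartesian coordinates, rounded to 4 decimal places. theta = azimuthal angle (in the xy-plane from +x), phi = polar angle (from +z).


x = 20 * sin(75) * cos(120) = -9.6593
y = 20 * sin(75) * sin(120) = 16.7303
z = 20 * cos(75) = 5.1764

(-9.6593, 16.7303, 5.1764)


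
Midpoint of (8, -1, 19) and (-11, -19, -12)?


Midpoint = ((8+-11)/2, (-1+-19)/2, (19+-12)/2) = (-1.5, -10, 3.5)

(-1.5, -10, 3.5)


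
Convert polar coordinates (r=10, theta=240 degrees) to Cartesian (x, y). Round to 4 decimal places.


x = 10 * cos(240) = -5
y = 10 * sin(240) = -8.6603

(-5, -8.6603)


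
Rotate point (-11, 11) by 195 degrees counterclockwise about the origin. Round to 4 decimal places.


x' = -11*cos(195) - 11*sin(195) = 13.4722
y' = -11*sin(195) + 11*cos(195) = -7.7782

(13.4722, -7.7782)


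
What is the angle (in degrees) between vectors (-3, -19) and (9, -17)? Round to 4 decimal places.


dot = -3*9 + -19*-17 = 296
|u| = 19.2354, |v| = 19.2354
cos(angle) = 0.8
angle = 36.8699 degrees

36.8699 degrees


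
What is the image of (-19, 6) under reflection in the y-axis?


Reflection across y-axis: (x, y) -> (-x, y)
(-19, 6) -> (19, 6)

(19, 6)


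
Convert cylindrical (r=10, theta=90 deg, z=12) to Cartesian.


x = 10 * cos(90) = 0
y = 10 * sin(90) = 10
z = 12

(0, 10, 12)


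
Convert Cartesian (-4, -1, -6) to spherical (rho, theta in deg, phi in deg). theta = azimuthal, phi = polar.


rho = sqrt((-4)^2 + (-1)^2 + (-6)^2) = 7.2801
theta = atan2(-1, -4) = 194.0362 deg
phi = acos(-6/7.2801) = 145.5038 deg

rho = 7.2801, theta = 194.0362 deg, phi = 145.5038 deg


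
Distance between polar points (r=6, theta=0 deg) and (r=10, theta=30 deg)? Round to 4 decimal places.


d = sqrt(r1^2 + r2^2 - 2*r1*r2*cos(t2-t1))
d = sqrt(6^2 + 10^2 - 2*6*10*cos(30-0)) = 5.6637

5.6637


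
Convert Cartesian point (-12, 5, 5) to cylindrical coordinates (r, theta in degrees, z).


r = sqrt((-12)^2 + 5^2) = 13
theta = atan2(5, -12) = 157.3801 deg
z = 5

r = 13, theta = 157.3801 deg, z = 5


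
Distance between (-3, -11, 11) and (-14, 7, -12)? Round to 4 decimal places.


d = sqrt((-14--3)^2 + (7--11)^2 + (-12-11)^2) = 31.209

31.209


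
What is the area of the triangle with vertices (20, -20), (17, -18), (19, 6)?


Area = |x1(y2-y3) + x2(y3-y1) + x3(y1-y2)| / 2
= |20*(-18-6) + 17*(6--20) + 19*(-20--18)| / 2
= 38

38


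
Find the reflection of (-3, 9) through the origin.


Reflection through origin: (x, y) -> (-x, -y)
(-3, 9) -> (3, -9)

(3, -9)


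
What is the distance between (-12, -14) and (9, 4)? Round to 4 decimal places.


d = sqrt((9--12)^2 + (4--14)^2) = 27.6586

27.6586


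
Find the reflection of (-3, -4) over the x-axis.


Reflection across x-axis: (x, y) -> (x, -y)
(-3, -4) -> (-3, 4)

(-3, 4)


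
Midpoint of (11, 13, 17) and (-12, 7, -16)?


Midpoint = ((11+-12)/2, (13+7)/2, (17+-16)/2) = (-0.5, 10, 0.5)

(-0.5, 10, 0.5)


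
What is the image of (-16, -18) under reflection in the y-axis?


Reflection across y-axis: (x, y) -> (-x, y)
(-16, -18) -> (16, -18)

(16, -18)


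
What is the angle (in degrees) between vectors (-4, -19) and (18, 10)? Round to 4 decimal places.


dot = -4*18 + -19*10 = -262
|u| = 19.4165, |v| = 20.5913
cos(angle) = -0.6553
angle = 130.9433 degrees

130.9433 degrees


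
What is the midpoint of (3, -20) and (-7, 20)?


Midpoint = ((3+-7)/2, (-20+20)/2) = (-2, 0)

(-2, 0)


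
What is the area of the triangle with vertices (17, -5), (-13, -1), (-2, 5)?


Area = |x1(y2-y3) + x2(y3-y1) + x3(y1-y2)| / 2
= |17*(-1-5) + -13*(5--5) + -2*(-5--1)| / 2
= 112

112


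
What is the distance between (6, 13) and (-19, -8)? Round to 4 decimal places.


d = sqrt((-19-6)^2 + (-8-13)^2) = 32.6497

32.6497


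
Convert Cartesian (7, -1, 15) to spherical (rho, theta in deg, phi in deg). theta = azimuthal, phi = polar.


rho = sqrt(7^2 + (-1)^2 + 15^2) = 16.5831
theta = atan2(-1, 7) = 351.8699 deg
phi = acos(15/16.5831) = 25.2394 deg

rho = 16.5831, theta = 351.8699 deg, phi = 25.2394 deg


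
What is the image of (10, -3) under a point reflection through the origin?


Reflection through origin: (x, y) -> (-x, -y)
(10, -3) -> (-10, 3)

(-10, 3)


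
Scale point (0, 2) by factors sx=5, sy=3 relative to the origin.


Scaling: (x*sx, y*sy) = (0*5, 2*3) = (0, 6)

(0, 6)


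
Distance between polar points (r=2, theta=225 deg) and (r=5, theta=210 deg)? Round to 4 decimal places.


d = sqrt(r1^2 + r2^2 - 2*r1*r2*cos(t2-t1))
d = sqrt(2^2 + 5^2 - 2*2*5*cos(210-225)) = 3.1115

3.1115


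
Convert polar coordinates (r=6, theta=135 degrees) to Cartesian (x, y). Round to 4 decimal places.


x = 6 * cos(135) = -4.2426
y = 6 * sin(135) = 4.2426

(-4.2426, 4.2426)


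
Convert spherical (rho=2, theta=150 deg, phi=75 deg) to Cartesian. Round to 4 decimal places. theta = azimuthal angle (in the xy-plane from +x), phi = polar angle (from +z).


x = 2 * sin(75) * cos(150) = -1.673
y = 2 * sin(75) * sin(150) = 0.9659
z = 2 * cos(75) = 0.5176

(-1.673, 0.9659, 0.5176)


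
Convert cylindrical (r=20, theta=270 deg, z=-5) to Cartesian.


x = 20 * cos(270) = 0
y = 20 * sin(270) = -20
z = -5

(0, -20, -5)


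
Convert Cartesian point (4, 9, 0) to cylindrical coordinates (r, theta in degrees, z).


r = sqrt(4^2 + 9^2) = 9.8489
theta = atan2(9, 4) = 66.0375 deg
z = 0

r = 9.8489, theta = 66.0375 deg, z = 0


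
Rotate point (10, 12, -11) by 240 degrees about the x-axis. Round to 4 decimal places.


x' = 10
y' = 12*cos(240) - -11*sin(240) = -15.5263
z' = 12*sin(240) + -11*cos(240) = -4.8923

(10, -15.5263, -4.8923)


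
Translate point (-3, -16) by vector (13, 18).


Translation: (x+dx, y+dy) = (-3+13, -16+18) = (10, 2)

(10, 2)


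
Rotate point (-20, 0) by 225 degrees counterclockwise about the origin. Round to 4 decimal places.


x' = -20*cos(225) - 0*sin(225) = 14.1421
y' = -20*sin(225) + 0*cos(225) = 14.1421

(14.1421, 14.1421)


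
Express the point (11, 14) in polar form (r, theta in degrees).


r = sqrt(11^2 + 14^2) = 17.8045
theta = atan2(14, 11) = 51.8428 degrees

r = 17.8045, theta = 51.8428 degrees


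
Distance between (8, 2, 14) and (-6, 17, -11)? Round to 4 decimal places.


d = sqrt((-6-8)^2 + (17-2)^2 + (-11-14)^2) = 32.3419

32.3419


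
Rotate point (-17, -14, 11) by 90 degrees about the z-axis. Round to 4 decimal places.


x' = -17*cos(90) - -14*sin(90) = 14
y' = -17*sin(90) + -14*cos(90) = -17
z' = 11

(14, -17, 11)


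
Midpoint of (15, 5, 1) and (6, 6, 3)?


Midpoint = ((15+6)/2, (5+6)/2, (1+3)/2) = (10.5, 5.5, 2)

(10.5, 5.5, 2)


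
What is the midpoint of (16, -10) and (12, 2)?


Midpoint = ((16+12)/2, (-10+2)/2) = (14, -4)

(14, -4)


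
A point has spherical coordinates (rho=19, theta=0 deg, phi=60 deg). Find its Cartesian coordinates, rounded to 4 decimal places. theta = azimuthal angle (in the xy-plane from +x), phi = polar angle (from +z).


x = 19 * sin(60) * cos(0) = 16.4545
y = 19 * sin(60) * sin(0) = 0
z = 19 * cos(60) = 9.5

(16.4545, 0, 9.5)


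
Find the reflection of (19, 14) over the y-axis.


Reflection across y-axis: (x, y) -> (-x, y)
(19, 14) -> (-19, 14)

(-19, 14)


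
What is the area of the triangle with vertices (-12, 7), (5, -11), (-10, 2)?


Area = |x1(y2-y3) + x2(y3-y1) + x3(y1-y2)| / 2
= |-12*(-11-2) + 5*(2-7) + -10*(7--11)| / 2
= 24.5

24.5


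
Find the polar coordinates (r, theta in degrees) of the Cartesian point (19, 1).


r = sqrt(19^2 + 1^2) = 19.0263
theta = atan2(1, 19) = 3.0128 degrees

r = 19.0263, theta = 3.0128 degrees


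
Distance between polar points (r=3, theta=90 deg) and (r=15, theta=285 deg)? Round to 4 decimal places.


d = sqrt(r1^2 + r2^2 - 2*r1*r2*cos(t2-t1))
d = sqrt(3^2 + 15^2 - 2*3*15*cos(285-90)) = 17.9146

17.9146


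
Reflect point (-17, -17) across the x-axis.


Reflection across x-axis: (x, y) -> (x, -y)
(-17, -17) -> (-17, 17)

(-17, 17)


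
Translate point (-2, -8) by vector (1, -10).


Translation: (x+dx, y+dy) = (-2+1, -8+-10) = (-1, -18)

(-1, -18)


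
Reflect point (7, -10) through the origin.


Reflection through origin: (x, y) -> (-x, -y)
(7, -10) -> (-7, 10)

(-7, 10)


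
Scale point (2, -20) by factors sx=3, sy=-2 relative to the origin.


Scaling: (x*sx, y*sy) = (2*3, -20*-2) = (6, 40)

(6, 40)


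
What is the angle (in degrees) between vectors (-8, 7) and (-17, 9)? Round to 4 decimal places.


dot = -8*-17 + 7*9 = 199
|u| = 10.6301, |v| = 19.2354
cos(angle) = 0.9732
angle = 13.2887 degrees

13.2887 degrees


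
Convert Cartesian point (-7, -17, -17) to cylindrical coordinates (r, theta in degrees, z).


r = sqrt((-7)^2 + (-17)^2) = 18.3848
theta = atan2(-17, -7) = 247.6199 deg
z = -17

r = 18.3848, theta = 247.6199 deg, z = -17


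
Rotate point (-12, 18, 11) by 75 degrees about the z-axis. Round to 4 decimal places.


x' = -12*cos(75) - 18*sin(75) = -20.4925
y' = -12*sin(75) + 18*cos(75) = -6.9324
z' = 11

(-20.4925, -6.9324, 11)


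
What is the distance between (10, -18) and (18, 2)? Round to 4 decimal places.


d = sqrt((18-10)^2 + (2--18)^2) = 21.5407

21.5407


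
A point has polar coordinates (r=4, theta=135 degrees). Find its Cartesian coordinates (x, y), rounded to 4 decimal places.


x = 4 * cos(135) = -2.8284
y = 4 * sin(135) = 2.8284

(-2.8284, 2.8284)


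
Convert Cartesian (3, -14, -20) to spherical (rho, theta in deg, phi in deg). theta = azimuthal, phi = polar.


rho = sqrt(3^2 + (-14)^2 + (-20)^2) = 24.5967
theta = atan2(-14, 3) = 282.0948 deg
phi = acos(-20/24.5967) = 144.4015 deg

rho = 24.5967, theta = 282.0948 deg, phi = 144.4015 deg


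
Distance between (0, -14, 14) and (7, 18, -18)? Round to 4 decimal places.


d = sqrt((7-0)^2 + (18--14)^2 + (-18-14)^2) = 45.793

45.793


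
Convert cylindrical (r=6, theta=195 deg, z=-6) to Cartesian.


x = 6 * cos(195) = -5.7956
y = 6 * sin(195) = -1.5529
z = -6

(-5.7956, -1.5529, -6)


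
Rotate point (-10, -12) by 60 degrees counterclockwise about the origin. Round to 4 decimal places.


x' = -10*cos(60) - -12*sin(60) = 5.3923
y' = -10*sin(60) + -12*cos(60) = -14.6603

(5.3923, -14.6603)


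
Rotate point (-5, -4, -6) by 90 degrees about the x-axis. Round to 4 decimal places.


x' = -5
y' = -4*cos(90) - -6*sin(90) = 6
z' = -4*sin(90) + -6*cos(90) = -4

(-5, 6, -4)


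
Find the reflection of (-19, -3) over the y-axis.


Reflection across y-axis: (x, y) -> (-x, y)
(-19, -3) -> (19, -3)

(19, -3)
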